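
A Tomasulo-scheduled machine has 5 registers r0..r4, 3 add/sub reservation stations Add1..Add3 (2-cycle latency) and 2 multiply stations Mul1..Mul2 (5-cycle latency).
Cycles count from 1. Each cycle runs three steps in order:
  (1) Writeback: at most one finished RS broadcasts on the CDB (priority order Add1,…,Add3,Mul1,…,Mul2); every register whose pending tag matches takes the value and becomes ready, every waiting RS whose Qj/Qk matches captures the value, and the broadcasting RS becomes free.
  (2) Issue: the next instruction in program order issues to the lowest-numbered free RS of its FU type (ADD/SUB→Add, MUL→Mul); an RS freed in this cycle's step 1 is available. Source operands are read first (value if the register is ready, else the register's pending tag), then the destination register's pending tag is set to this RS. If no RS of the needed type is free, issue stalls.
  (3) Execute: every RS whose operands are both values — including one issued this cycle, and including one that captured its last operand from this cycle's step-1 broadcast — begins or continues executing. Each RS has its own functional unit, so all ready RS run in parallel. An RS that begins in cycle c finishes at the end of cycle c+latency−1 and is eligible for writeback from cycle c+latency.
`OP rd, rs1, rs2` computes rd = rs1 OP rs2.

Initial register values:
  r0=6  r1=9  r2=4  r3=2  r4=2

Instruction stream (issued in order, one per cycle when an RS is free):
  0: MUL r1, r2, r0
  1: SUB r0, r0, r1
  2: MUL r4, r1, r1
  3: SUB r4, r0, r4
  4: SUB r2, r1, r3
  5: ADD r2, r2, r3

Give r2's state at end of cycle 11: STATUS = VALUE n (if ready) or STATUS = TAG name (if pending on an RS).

  c1: issue MUL r1<-Mul1  regs: r0:6,r1:Mul1,r2:4,r3:2,r4:2
  c2: issue SUB r0<-Add1  regs: r0:Add1,r1:Mul1,r2:4,r3:2,r4:2
  c3: issue MUL r4<-Mul2  regs: r0:Add1,r1:Mul1,r2:4,r3:2,r4:Mul2
  c4: issue SUB r4<-Add2  regs: r0:Add1,r1:Mul1,r2:4,r3:2,r4:Add2
  c5: issue SUB r2<-Add3  regs: r0:Add1,r1:Mul1,r2:Add3,r3:2,r4:Add2
  c6: CDB Mul1=24; stall  regs: r0:Add1,r1:24,r2:Add3,r3:2,r4:Add2
  c7: stall  regs: r0:Add1,r1:24,r2:Add3,r3:2,r4:Add2
  c8: CDB Add1=-18; issue ADD r2<-Add1  regs: r0:-18,r1:24,r2:Add1,r3:2,r4:Add2
  c9: CDB Add3=22  regs: r0:-18,r1:24,r2:Add1,r3:2,r4:Add2
  c10: -  regs: r0:-18,r1:24,r2:Add1,r3:2,r4:Add2
  c11: CDB Add1=24  regs: r0:-18,r1:24,r2:24,r3:2,r4:Add2

STATUS = VALUE 24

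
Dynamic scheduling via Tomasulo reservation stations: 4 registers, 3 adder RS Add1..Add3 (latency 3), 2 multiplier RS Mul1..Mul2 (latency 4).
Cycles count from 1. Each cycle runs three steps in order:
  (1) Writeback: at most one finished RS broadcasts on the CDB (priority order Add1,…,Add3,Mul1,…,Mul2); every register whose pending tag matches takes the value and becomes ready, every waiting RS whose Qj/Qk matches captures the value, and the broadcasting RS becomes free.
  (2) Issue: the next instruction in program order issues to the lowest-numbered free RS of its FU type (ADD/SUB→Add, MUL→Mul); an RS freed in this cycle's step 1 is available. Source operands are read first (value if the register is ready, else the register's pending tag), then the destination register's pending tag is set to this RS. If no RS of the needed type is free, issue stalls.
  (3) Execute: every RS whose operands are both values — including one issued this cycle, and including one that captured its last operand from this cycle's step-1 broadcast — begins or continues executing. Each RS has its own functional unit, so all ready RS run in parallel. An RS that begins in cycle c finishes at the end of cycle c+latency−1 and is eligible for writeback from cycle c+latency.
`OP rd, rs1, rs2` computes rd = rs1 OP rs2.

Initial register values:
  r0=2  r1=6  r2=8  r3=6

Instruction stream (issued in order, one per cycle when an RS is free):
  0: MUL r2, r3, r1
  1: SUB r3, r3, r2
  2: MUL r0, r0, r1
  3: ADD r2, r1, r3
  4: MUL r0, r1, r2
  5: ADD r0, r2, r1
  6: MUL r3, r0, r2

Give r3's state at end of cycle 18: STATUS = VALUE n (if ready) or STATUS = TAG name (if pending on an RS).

STATUS = VALUE 432

c1: issue MUL r2<-Mul1 | r0:2,r1:6,r2:Mul1,r3:6
c2: issue SUB r3<-Add1 | r0:2,r1:6,r2:Mul1,r3:Add1
c3: issue MUL r0<-Mul2 | r0:Mul2,r1:6,r2:Mul1,r3:Add1
c4: issue ADD r2<-Add2 | r0:Mul2,r1:6,r2:Add2,r3:Add1
c5: CDB Mul1=36; issue MUL r0<-Mul1 | r0:Mul1,r1:6,r2:Add2,r3:Add1
c6: issue ADD r0<-Add3 | r0:Add3,r1:6,r2:Add2,r3:Add1
c7: CDB Mul2=12; issue MUL r3<-Mul2 | r0:Add3,r1:6,r2:Add2,r3:Mul2
c8: CDB Add1=-30 | r0:Add3,r1:6,r2:Add2,r3:Mul2
c9: - | r0:Add3,r1:6,r2:Add2,r3:Mul2
c10: - | r0:Add3,r1:6,r2:Add2,r3:Mul2
c11: CDB Add2=-24 | r0:Add3,r1:6,r2:-24,r3:Mul2
c12: - | r0:Add3,r1:6,r2:-24,r3:Mul2
c13: - | r0:Add3,r1:6,r2:-24,r3:Mul2
c14: CDB Add3=-18 | r0:-18,r1:6,r2:-24,r3:Mul2
c15: CDB Mul1=-144 | r0:-18,r1:6,r2:-24,r3:Mul2
c16: - | r0:-18,r1:6,r2:-24,r3:Mul2
c17: - | r0:-18,r1:6,r2:-24,r3:Mul2
c18: CDB Mul2=432 | r0:-18,r1:6,r2:-24,r3:432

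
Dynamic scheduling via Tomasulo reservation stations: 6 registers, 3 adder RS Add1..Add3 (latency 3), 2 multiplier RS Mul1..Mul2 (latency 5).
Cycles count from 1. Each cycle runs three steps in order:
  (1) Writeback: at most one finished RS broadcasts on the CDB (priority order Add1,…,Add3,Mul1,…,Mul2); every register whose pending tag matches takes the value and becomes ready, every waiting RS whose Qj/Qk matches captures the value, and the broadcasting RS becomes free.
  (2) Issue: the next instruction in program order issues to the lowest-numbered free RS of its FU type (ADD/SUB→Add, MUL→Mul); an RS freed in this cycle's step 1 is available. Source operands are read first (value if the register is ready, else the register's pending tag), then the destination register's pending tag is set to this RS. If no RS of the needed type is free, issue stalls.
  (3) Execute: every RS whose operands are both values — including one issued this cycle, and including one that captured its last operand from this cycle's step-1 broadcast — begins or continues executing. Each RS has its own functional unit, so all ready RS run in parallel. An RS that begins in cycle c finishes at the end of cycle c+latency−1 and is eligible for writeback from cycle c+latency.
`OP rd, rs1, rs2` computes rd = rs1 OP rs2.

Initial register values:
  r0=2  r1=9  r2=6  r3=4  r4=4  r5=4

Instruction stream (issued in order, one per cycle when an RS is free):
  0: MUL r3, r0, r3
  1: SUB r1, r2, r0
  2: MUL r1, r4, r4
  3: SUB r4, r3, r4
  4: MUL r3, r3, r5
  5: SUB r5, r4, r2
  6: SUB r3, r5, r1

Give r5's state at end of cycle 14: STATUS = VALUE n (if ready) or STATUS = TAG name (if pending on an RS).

STATUS = VALUE -2

  c1: issue MUL r3<-Mul1  regs: r0:2,r1:9,r2:6,r3:Mul1,r4:4,r5:4
  c2: issue SUB r1<-Add1  regs: r0:2,r1:Add1,r2:6,r3:Mul1,r4:4,r5:4
  c3: issue MUL r1<-Mul2  regs: r0:2,r1:Mul2,r2:6,r3:Mul1,r4:4,r5:4
  c4: issue SUB r4<-Add2  regs: r0:2,r1:Mul2,r2:6,r3:Mul1,r4:Add2,r5:4
  c5: CDB Add1=4; stall  regs: r0:2,r1:Mul2,r2:6,r3:Mul1,r4:Add2,r5:4
  c6: CDB Mul1=8; issue MUL r3<-Mul1  regs: r0:2,r1:Mul2,r2:6,r3:Mul1,r4:Add2,r5:4
  c7: issue SUB r5<-Add1  regs: r0:2,r1:Mul2,r2:6,r3:Mul1,r4:Add2,r5:Add1
  c8: CDB Mul2=16; issue SUB r3<-Add3  regs: r0:2,r1:16,r2:6,r3:Add3,r4:Add2,r5:Add1
  c9: CDB Add2=4  regs: r0:2,r1:16,r2:6,r3:Add3,r4:4,r5:Add1
  c10: -  regs: r0:2,r1:16,r2:6,r3:Add3,r4:4,r5:Add1
  c11: CDB Mul1=32  regs: r0:2,r1:16,r2:6,r3:Add3,r4:4,r5:Add1
  c12: CDB Add1=-2  regs: r0:2,r1:16,r2:6,r3:Add3,r4:4,r5:-2
  c13: -  regs: r0:2,r1:16,r2:6,r3:Add3,r4:4,r5:-2
  c14: -  regs: r0:2,r1:16,r2:6,r3:Add3,r4:4,r5:-2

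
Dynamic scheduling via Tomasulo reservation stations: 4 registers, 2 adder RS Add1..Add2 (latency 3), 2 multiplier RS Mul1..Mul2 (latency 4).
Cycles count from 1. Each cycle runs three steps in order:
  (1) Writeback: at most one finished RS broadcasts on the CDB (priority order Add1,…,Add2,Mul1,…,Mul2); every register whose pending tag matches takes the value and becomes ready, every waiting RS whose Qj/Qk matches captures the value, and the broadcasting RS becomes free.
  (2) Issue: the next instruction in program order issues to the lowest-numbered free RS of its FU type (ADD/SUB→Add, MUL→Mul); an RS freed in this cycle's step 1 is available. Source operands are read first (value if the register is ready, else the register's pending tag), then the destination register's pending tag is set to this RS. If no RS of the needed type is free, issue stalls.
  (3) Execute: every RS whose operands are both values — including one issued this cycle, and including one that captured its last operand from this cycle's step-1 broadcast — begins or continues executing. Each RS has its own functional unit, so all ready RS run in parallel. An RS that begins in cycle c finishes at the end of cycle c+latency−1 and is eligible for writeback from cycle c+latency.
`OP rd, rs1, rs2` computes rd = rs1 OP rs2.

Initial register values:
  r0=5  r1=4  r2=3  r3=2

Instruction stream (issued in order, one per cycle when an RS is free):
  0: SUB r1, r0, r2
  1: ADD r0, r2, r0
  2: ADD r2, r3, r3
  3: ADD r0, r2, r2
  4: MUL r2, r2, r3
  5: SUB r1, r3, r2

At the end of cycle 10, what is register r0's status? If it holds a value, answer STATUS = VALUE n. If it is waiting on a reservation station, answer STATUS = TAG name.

STATUS = VALUE 8

cycle 1: issue SUB r1<-Add1 // r0:5,r1:Add1,r2:3,r3:2
cycle 2: issue ADD r0<-Add2 // r0:Add2,r1:Add1,r2:3,r3:2
cycle 3: stall // r0:Add2,r1:Add1,r2:3,r3:2
cycle 4: CDB Add1=2; issue ADD r2<-Add1 // r0:Add2,r1:2,r2:Add1,r3:2
cycle 5: CDB Add2=8; issue ADD r0<-Add2 // r0:Add2,r1:2,r2:Add1,r3:2
cycle 6: issue MUL r2<-Mul1 // r0:Add2,r1:2,r2:Mul1,r3:2
cycle 7: CDB Add1=4; issue SUB r1<-Add1 // r0:Add2,r1:Add1,r2:Mul1,r3:2
cycle 8: - // r0:Add2,r1:Add1,r2:Mul1,r3:2
cycle 9: - // r0:Add2,r1:Add1,r2:Mul1,r3:2
cycle 10: CDB Add2=8 // r0:8,r1:Add1,r2:Mul1,r3:2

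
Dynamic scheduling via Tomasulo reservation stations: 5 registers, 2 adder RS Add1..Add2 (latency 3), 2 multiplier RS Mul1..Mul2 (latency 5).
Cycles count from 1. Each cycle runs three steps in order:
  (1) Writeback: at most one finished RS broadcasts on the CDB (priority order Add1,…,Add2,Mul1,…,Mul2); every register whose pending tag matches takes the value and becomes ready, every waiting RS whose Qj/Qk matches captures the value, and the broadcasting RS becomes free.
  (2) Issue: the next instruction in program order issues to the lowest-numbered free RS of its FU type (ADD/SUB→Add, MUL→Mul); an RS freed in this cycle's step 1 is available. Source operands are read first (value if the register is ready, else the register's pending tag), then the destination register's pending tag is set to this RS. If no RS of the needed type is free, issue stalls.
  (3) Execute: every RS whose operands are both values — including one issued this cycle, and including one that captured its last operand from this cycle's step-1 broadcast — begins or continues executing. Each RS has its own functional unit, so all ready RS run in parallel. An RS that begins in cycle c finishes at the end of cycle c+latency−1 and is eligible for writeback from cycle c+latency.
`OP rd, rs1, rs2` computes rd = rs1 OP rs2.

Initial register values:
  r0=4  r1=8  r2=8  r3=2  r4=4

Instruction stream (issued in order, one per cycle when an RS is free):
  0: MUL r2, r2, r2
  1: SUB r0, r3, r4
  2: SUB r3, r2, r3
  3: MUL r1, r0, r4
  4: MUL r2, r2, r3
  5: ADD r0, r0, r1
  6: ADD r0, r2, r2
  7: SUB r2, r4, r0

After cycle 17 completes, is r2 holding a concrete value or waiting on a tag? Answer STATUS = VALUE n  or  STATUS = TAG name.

  c1: issue MUL r2<-Mul1  regs: r0:4,r1:8,r2:Mul1,r3:2,r4:4
  c2: issue SUB r0<-Add1  regs: r0:Add1,r1:8,r2:Mul1,r3:2,r4:4
  c3: issue SUB r3<-Add2  regs: r0:Add1,r1:8,r2:Mul1,r3:Add2,r4:4
  c4: issue MUL r1<-Mul2  regs: r0:Add1,r1:Mul2,r2:Mul1,r3:Add2,r4:4
  c5: CDB Add1=-2; stall  regs: r0:-2,r1:Mul2,r2:Mul1,r3:Add2,r4:4
  c6: CDB Mul1=64; issue MUL r2<-Mul1  regs: r0:-2,r1:Mul2,r2:Mul1,r3:Add2,r4:4
  c7: issue ADD r0<-Add1  regs: r0:Add1,r1:Mul2,r2:Mul1,r3:Add2,r4:4
  c8: stall  regs: r0:Add1,r1:Mul2,r2:Mul1,r3:Add2,r4:4
  c9: CDB Add2=62; issue ADD r0<-Add2  regs: r0:Add2,r1:Mul2,r2:Mul1,r3:62,r4:4
  c10: CDB Mul2=-8; stall  regs: r0:Add2,r1:-8,r2:Mul1,r3:62,r4:4
  c11: stall  regs: r0:Add2,r1:-8,r2:Mul1,r3:62,r4:4
  c12: stall  regs: r0:Add2,r1:-8,r2:Mul1,r3:62,r4:4
  c13: CDB Add1=-10; issue SUB r2<-Add1  regs: r0:Add2,r1:-8,r2:Add1,r3:62,r4:4
  c14: CDB Mul1=3968  regs: r0:Add2,r1:-8,r2:Add1,r3:62,r4:4
  c15: -  regs: r0:Add2,r1:-8,r2:Add1,r3:62,r4:4
  c16: -  regs: r0:Add2,r1:-8,r2:Add1,r3:62,r4:4
  c17: CDB Add2=7936  regs: r0:7936,r1:-8,r2:Add1,r3:62,r4:4

STATUS = TAG Add1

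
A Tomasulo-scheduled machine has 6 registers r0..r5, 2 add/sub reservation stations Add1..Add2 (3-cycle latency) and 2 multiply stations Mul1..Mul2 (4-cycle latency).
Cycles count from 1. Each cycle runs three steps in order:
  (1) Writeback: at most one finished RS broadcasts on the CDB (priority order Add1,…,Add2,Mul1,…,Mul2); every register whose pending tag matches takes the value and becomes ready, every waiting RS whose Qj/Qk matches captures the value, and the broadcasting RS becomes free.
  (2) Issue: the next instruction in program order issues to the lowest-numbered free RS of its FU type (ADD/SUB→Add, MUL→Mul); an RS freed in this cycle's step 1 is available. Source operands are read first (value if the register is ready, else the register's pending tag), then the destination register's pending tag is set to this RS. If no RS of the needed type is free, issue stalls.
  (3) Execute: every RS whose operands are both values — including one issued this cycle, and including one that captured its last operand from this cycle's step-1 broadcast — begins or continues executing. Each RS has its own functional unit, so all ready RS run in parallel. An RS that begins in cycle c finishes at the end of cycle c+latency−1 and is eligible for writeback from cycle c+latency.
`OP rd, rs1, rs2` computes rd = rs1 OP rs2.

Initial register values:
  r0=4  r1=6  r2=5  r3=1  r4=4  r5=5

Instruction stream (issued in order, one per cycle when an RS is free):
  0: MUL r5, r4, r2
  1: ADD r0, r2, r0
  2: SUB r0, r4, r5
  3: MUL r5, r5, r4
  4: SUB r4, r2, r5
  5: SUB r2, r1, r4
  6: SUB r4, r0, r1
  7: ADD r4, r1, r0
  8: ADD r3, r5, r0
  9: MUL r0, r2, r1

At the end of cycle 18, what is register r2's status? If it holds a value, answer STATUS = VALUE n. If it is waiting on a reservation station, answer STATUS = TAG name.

STATUS = VALUE 81

  c1: issue MUL r5<-Mul1  regs: r0:4,r1:6,r2:5,r3:1,r4:4,r5:Mul1
  c2: issue ADD r0<-Add1  regs: r0:Add1,r1:6,r2:5,r3:1,r4:4,r5:Mul1
  c3: issue SUB r0<-Add2  regs: r0:Add2,r1:6,r2:5,r3:1,r4:4,r5:Mul1
  c4: issue MUL r5<-Mul2  regs: r0:Add2,r1:6,r2:5,r3:1,r4:4,r5:Mul2
  c5: CDB Add1=9; issue SUB r4<-Add1  regs: r0:Add2,r1:6,r2:5,r3:1,r4:Add1,r5:Mul2
  c6: CDB Mul1=20; stall  regs: r0:Add2,r1:6,r2:5,r3:1,r4:Add1,r5:Mul2
  c7: stall  regs: r0:Add2,r1:6,r2:5,r3:1,r4:Add1,r5:Mul2
  c8: stall  regs: r0:Add2,r1:6,r2:5,r3:1,r4:Add1,r5:Mul2
  c9: CDB Add2=-16; issue SUB r2<-Add2  regs: r0:-16,r1:6,r2:Add2,r3:1,r4:Add1,r5:Mul2
  c10: CDB Mul2=80; stall  regs: r0:-16,r1:6,r2:Add2,r3:1,r4:Add1,r5:80
  c11: stall  regs: r0:-16,r1:6,r2:Add2,r3:1,r4:Add1,r5:80
  c12: stall  regs: r0:-16,r1:6,r2:Add2,r3:1,r4:Add1,r5:80
  c13: CDB Add1=-75; issue SUB r4<-Add1  regs: r0:-16,r1:6,r2:Add2,r3:1,r4:Add1,r5:80
  c14: stall  regs: r0:-16,r1:6,r2:Add2,r3:1,r4:Add1,r5:80
  c15: stall  regs: r0:-16,r1:6,r2:Add2,r3:1,r4:Add1,r5:80
  c16: CDB Add1=-22; issue ADD r4<-Add1  regs: r0:-16,r1:6,r2:Add2,r3:1,r4:Add1,r5:80
  c17: CDB Add2=81; issue ADD r3<-Add2  regs: r0:-16,r1:6,r2:81,r3:Add2,r4:Add1,r5:80
  c18: issue MUL r0<-Mul1  regs: r0:Mul1,r1:6,r2:81,r3:Add2,r4:Add1,r5:80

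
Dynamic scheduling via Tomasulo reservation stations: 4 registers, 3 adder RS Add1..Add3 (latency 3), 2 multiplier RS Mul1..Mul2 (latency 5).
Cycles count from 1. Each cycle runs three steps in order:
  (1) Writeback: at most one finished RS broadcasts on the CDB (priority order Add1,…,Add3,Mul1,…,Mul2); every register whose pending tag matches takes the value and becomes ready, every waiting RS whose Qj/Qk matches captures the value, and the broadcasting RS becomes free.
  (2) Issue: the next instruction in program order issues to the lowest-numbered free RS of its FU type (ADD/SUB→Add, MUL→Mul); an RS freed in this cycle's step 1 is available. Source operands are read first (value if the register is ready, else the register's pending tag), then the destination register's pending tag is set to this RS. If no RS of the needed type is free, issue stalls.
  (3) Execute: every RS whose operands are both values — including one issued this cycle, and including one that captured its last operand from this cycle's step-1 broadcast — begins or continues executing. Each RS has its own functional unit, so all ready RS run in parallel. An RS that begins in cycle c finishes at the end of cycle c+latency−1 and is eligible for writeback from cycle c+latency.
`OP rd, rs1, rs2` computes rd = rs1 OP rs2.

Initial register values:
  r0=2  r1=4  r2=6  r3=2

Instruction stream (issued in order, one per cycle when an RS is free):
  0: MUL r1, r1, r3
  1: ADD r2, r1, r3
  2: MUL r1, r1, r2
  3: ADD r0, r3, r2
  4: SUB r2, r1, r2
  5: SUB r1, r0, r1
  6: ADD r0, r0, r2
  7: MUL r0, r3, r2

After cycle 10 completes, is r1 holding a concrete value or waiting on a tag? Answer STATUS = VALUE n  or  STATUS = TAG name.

cycle 1: issue MUL r1<-Mul1 // r0:2,r1:Mul1,r2:6,r3:2
cycle 2: issue ADD r2<-Add1 // r0:2,r1:Mul1,r2:Add1,r3:2
cycle 3: issue MUL r1<-Mul2 // r0:2,r1:Mul2,r2:Add1,r3:2
cycle 4: issue ADD r0<-Add2 // r0:Add2,r1:Mul2,r2:Add1,r3:2
cycle 5: issue SUB r2<-Add3 // r0:Add2,r1:Mul2,r2:Add3,r3:2
cycle 6: CDB Mul1=8; stall // r0:Add2,r1:Mul2,r2:Add3,r3:2
cycle 7: stall // r0:Add2,r1:Mul2,r2:Add3,r3:2
cycle 8: stall // r0:Add2,r1:Mul2,r2:Add3,r3:2
cycle 9: CDB Add1=10; issue SUB r1<-Add1 // r0:Add2,r1:Add1,r2:Add3,r3:2
cycle 10: stall // r0:Add2,r1:Add1,r2:Add3,r3:2

STATUS = TAG Add1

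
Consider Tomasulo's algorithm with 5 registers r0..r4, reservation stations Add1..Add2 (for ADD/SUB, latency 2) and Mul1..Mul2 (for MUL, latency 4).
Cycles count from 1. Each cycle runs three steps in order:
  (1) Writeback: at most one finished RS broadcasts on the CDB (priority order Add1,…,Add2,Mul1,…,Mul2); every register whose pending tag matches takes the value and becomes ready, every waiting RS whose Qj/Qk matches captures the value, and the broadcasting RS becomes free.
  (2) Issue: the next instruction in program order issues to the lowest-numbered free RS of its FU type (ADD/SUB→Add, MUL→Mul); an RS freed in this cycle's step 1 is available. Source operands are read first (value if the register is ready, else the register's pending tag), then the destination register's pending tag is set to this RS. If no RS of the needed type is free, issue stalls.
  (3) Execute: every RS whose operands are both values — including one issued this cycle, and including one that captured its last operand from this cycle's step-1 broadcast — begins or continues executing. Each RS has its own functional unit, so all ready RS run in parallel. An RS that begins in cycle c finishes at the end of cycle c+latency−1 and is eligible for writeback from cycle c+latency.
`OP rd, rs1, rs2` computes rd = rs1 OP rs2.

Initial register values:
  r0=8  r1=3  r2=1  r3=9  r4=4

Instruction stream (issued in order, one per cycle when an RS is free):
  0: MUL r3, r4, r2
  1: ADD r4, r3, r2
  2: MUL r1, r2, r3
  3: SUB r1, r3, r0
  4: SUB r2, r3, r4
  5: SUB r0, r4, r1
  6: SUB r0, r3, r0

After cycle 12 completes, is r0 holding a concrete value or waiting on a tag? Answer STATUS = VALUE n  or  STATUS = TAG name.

c1: issue MUL r3<-Mul1 | r0:8,r1:3,r2:1,r3:Mul1,r4:4
c2: issue ADD r4<-Add1 | r0:8,r1:3,r2:1,r3:Mul1,r4:Add1
c3: issue MUL r1<-Mul2 | r0:8,r1:Mul2,r2:1,r3:Mul1,r4:Add1
c4: issue SUB r1<-Add2 | r0:8,r1:Add2,r2:1,r3:Mul1,r4:Add1
c5: CDB Mul1=4; stall | r0:8,r1:Add2,r2:1,r3:4,r4:Add1
c6: stall | r0:8,r1:Add2,r2:1,r3:4,r4:Add1
c7: CDB Add1=5; issue SUB r2<-Add1 | r0:8,r1:Add2,r2:Add1,r3:4,r4:5
c8: CDB Add2=-4; issue SUB r0<-Add2 | r0:Add2,r1:-4,r2:Add1,r3:4,r4:5
c9: CDB Add1=-1; issue SUB r0<-Add1 | r0:Add1,r1:-4,r2:-1,r3:4,r4:5
c10: CDB Add2=9 | r0:Add1,r1:-4,r2:-1,r3:4,r4:5
c11: CDB Mul2=4 | r0:Add1,r1:-4,r2:-1,r3:4,r4:5
c12: CDB Add1=-5 | r0:-5,r1:-4,r2:-1,r3:4,r4:5

STATUS = VALUE -5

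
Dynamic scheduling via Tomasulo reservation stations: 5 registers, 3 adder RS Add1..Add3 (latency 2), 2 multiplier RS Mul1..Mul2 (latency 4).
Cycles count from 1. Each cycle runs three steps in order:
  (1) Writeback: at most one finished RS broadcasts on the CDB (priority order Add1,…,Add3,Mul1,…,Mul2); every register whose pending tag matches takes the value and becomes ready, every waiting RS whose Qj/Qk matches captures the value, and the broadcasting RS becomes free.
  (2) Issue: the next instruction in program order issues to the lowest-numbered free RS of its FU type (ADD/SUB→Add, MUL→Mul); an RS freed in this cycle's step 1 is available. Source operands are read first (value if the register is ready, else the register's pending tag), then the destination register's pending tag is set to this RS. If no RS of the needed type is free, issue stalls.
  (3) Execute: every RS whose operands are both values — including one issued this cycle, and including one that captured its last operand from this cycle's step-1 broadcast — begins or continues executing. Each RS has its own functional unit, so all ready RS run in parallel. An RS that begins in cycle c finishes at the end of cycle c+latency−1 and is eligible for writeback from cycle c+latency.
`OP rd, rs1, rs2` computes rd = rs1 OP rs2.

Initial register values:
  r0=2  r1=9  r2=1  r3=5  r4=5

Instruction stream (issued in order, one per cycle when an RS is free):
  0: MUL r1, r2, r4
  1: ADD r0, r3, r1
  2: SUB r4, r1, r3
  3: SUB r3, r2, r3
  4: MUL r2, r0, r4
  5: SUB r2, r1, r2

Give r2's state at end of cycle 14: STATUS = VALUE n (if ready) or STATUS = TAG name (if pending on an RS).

STATUS = VALUE 5

c1: issue MUL r1<-Mul1 | r0:2,r1:Mul1,r2:1,r3:5,r4:5
c2: issue ADD r0<-Add1 | r0:Add1,r1:Mul1,r2:1,r3:5,r4:5
c3: issue SUB r4<-Add2 | r0:Add1,r1:Mul1,r2:1,r3:5,r4:Add2
c4: issue SUB r3<-Add3 | r0:Add1,r1:Mul1,r2:1,r3:Add3,r4:Add2
c5: CDB Mul1=5; issue MUL r2<-Mul1 | r0:Add1,r1:5,r2:Mul1,r3:Add3,r4:Add2
c6: CDB Add3=-4; issue SUB r2<-Add3 | r0:Add1,r1:5,r2:Add3,r3:-4,r4:Add2
c7: CDB Add1=10 | r0:10,r1:5,r2:Add3,r3:-4,r4:Add2
c8: CDB Add2=0 | r0:10,r1:5,r2:Add3,r3:-4,r4:0
c9: - | r0:10,r1:5,r2:Add3,r3:-4,r4:0
c10: - | r0:10,r1:5,r2:Add3,r3:-4,r4:0
c11: - | r0:10,r1:5,r2:Add3,r3:-4,r4:0
c12: CDB Mul1=0 | r0:10,r1:5,r2:Add3,r3:-4,r4:0
c13: - | r0:10,r1:5,r2:Add3,r3:-4,r4:0
c14: CDB Add3=5 | r0:10,r1:5,r2:5,r3:-4,r4:0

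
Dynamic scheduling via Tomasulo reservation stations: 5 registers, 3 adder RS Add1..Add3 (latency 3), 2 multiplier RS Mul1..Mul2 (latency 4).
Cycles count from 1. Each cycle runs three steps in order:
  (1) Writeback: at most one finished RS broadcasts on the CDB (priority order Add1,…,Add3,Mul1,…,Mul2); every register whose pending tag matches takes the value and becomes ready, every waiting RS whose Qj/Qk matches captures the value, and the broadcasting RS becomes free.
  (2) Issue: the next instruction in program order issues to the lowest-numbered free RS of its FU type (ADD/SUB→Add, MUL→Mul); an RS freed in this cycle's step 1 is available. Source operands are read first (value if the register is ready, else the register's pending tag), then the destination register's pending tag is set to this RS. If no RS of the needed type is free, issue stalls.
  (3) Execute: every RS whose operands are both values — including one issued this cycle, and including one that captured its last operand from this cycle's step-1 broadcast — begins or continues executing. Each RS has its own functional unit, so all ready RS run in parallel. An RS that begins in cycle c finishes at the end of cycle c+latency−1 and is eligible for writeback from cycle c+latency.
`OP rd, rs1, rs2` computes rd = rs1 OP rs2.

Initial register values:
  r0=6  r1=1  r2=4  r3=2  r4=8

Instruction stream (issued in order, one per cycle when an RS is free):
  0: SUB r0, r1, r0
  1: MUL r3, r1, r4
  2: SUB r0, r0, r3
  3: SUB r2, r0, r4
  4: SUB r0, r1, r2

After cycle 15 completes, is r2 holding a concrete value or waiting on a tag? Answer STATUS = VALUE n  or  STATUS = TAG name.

STATUS = VALUE -21

c1: issue SUB r0<-Add1 | r0:Add1,r1:1,r2:4,r3:2,r4:8
c2: issue MUL r3<-Mul1 | r0:Add1,r1:1,r2:4,r3:Mul1,r4:8
c3: issue SUB r0<-Add2 | r0:Add2,r1:1,r2:4,r3:Mul1,r4:8
c4: CDB Add1=-5; issue SUB r2<-Add1 | r0:Add2,r1:1,r2:Add1,r3:Mul1,r4:8
c5: issue SUB r0<-Add3 | r0:Add3,r1:1,r2:Add1,r3:Mul1,r4:8
c6: CDB Mul1=8 | r0:Add3,r1:1,r2:Add1,r3:8,r4:8
c7: - | r0:Add3,r1:1,r2:Add1,r3:8,r4:8
c8: - | r0:Add3,r1:1,r2:Add1,r3:8,r4:8
c9: CDB Add2=-13 | r0:Add3,r1:1,r2:Add1,r3:8,r4:8
c10: - | r0:Add3,r1:1,r2:Add1,r3:8,r4:8
c11: - | r0:Add3,r1:1,r2:Add1,r3:8,r4:8
c12: CDB Add1=-21 | r0:Add3,r1:1,r2:-21,r3:8,r4:8
c13: - | r0:Add3,r1:1,r2:-21,r3:8,r4:8
c14: - | r0:Add3,r1:1,r2:-21,r3:8,r4:8
c15: CDB Add3=22 | r0:22,r1:1,r2:-21,r3:8,r4:8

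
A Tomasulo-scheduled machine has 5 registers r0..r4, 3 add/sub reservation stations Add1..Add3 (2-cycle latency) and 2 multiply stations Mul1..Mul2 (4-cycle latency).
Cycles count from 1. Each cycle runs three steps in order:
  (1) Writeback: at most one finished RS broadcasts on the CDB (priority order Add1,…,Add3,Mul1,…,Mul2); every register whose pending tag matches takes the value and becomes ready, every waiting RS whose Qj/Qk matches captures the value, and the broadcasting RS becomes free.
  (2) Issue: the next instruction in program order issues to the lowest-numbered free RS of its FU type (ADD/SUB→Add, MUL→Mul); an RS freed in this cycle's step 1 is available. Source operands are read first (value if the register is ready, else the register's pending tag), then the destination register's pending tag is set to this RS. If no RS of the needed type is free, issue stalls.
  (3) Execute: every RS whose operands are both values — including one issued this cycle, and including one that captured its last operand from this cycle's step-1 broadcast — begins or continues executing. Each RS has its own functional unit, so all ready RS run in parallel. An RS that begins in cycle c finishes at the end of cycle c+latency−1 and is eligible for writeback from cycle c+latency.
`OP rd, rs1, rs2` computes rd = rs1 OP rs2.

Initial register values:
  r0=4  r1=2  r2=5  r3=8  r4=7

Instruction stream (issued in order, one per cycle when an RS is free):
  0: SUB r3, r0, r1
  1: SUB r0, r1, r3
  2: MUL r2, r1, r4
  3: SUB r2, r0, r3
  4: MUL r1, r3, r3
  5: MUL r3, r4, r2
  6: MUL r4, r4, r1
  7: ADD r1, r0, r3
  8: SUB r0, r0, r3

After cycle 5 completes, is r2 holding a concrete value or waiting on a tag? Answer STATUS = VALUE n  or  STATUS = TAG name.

STATUS = TAG Add1

cycle 1: issue SUB r3<-Add1 // r0:4,r1:2,r2:5,r3:Add1,r4:7
cycle 2: issue SUB r0<-Add2 // r0:Add2,r1:2,r2:5,r3:Add1,r4:7
cycle 3: CDB Add1=2; issue MUL r2<-Mul1 // r0:Add2,r1:2,r2:Mul1,r3:2,r4:7
cycle 4: issue SUB r2<-Add1 // r0:Add2,r1:2,r2:Add1,r3:2,r4:7
cycle 5: CDB Add2=0; issue MUL r1<-Mul2 // r0:0,r1:Mul2,r2:Add1,r3:2,r4:7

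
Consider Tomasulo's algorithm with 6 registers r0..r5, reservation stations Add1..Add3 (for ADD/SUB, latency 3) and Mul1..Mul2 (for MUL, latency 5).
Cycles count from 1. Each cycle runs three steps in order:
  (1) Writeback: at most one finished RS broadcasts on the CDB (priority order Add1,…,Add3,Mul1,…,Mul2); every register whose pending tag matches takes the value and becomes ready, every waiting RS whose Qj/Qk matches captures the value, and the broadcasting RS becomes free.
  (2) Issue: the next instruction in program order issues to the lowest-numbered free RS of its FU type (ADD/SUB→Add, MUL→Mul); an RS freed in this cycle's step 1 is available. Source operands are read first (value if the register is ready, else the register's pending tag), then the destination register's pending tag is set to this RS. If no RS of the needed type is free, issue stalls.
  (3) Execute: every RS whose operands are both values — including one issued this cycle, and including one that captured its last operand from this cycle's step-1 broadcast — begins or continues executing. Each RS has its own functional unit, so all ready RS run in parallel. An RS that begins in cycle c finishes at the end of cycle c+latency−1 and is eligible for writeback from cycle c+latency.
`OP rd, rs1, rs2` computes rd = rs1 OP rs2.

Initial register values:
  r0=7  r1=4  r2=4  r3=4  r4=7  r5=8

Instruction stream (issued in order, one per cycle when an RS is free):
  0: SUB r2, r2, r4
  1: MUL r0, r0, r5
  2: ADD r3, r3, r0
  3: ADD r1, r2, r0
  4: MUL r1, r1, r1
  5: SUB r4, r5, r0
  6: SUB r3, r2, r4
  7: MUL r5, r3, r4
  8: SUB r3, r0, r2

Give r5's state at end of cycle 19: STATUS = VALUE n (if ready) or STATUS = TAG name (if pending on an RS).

  c1: issue SUB r2<-Add1  regs: r0:7,r1:4,r2:Add1,r3:4,r4:7,r5:8
  c2: issue MUL r0<-Mul1  regs: r0:Mul1,r1:4,r2:Add1,r3:4,r4:7,r5:8
  c3: issue ADD r3<-Add2  regs: r0:Mul1,r1:4,r2:Add1,r3:Add2,r4:7,r5:8
  c4: CDB Add1=-3; issue ADD r1<-Add1  regs: r0:Mul1,r1:Add1,r2:-3,r3:Add2,r4:7,r5:8
  c5: issue MUL r1<-Mul2  regs: r0:Mul1,r1:Mul2,r2:-3,r3:Add2,r4:7,r5:8
  c6: issue SUB r4<-Add3  regs: r0:Mul1,r1:Mul2,r2:-3,r3:Add2,r4:Add3,r5:8
  c7: CDB Mul1=56; stall  regs: r0:56,r1:Mul2,r2:-3,r3:Add2,r4:Add3,r5:8
  c8: stall  regs: r0:56,r1:Mul2,r2:-3,r3:Add2,r4:Add3,r5:8
  c9: stall  regs: r0:56,r1:Mul2,r2:-3,r3:Add2,r4:Add3,r5:8
  c10: CDB Add1=53; issue SUB r3<-Add1  regs: r0:56,r1:Mul2,r2:-3,r3:Add1,r4:Add3,r5:8
  c11: CDB Add2=60; issue MUL r5<-Mul1  regs: r0:56,r1:Mul2,r2:-3,r3:Add1,r4:Add3,r5:Mul1
  c12: CDB Add3=-48; issue SUB r3<-Add2  regs: r0:56,r1:Mul2,r2:-3,r3:Add2,r4:-48,r5:Mul1
  c13: -  regs: r0:56,r1:Mul2,r2:-3,r3:Add2,r4:-48,r5:Mul1
  c14: -  regs: r0:56,r1:Mul2,r2:-3,r3:Add2,r4:-48,r5:Mul1
  c15: CDB Add1=45  regs: r0:56,r1:Mul2,r2:-3,r3:Add2,r4:-48,r5:Mul1
  c16: CDB Add2=59  regs: r0:56,r1:Mul2,r2:-3,r3:59,r4:-48,r5:Mul1
  c17: CDB Mul2=2809  regs: r0:56,r1:2809,r2:-3,r3:59,r4:-48,r5:Mul1
  c18: -  regs: r0:56,r1:2809,r2:-3,r3:59,r4:-48,r5:Mul1
  c19: -  regs: r0:56,r1:2809,r2:-3,r3:59,r4:-48,r5:Mul1

STATUS = TAG Mul1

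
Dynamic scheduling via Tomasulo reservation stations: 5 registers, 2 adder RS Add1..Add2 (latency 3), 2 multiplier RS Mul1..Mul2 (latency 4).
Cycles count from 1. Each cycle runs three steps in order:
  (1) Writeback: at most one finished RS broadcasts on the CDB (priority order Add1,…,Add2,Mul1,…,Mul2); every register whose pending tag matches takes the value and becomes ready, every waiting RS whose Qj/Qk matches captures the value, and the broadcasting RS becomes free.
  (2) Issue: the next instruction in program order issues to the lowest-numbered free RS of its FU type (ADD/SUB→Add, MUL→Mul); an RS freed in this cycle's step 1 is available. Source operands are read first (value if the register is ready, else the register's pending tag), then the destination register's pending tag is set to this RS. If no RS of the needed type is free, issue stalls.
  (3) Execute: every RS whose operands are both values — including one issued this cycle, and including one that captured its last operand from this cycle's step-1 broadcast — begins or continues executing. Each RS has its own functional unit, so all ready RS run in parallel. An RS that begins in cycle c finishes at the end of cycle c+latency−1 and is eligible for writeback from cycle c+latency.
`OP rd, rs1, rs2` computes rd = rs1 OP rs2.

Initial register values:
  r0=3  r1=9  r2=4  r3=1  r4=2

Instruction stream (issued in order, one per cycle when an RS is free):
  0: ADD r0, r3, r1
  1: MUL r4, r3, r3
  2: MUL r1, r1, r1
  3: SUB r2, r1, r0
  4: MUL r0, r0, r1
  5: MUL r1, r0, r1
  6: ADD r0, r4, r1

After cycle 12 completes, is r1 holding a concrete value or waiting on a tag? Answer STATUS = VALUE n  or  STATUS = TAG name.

c1: issue ADD r0<-Add1 | r0:Add1,r1:9,r2:4,r3:1,r4:2
c2: issue MUL r4<-Mul1 | r0:Add1,r1:9,r2:4,r3:1,r4:Mul1
c3: issue MUL r1<-Mul2 | r0:Add1,r1:Mul2,r2:4,r3:1,r4:Mul1
c4: CDB Add1=10; issue SUB r2<-Add1 | r0:10,r1:Mul2,r2:Add1,r3:1,r4:Mul1
c5: stall | r0:10,r1:Mul2,r2:Add1,r3:1,r4:Mul1
c6: CDB Mul1=1; issue MUL r0<-Mul1 | r0:Mul1,r1:Mul2,r2:Add1,r3:1,r4:1
c7: CDB Mul2=81; issue MUL r1<-Mul2 | r0:Mul1,r1:Mul2,r2:Add1,r3:1,r4:1
c8: issue ADD r0<-Add2 | r0:Add2,r1:Mul2,r2:Add1,r3:1,r4:1
c9: - | r0:Add2,r1:Mul2,r2:Add1,r3:1,r4:1
c10: CDB Add1=71 | r0:Add2,r1:Mul2,r2:71,r3:1,r4:1
c11: CDB Mul1=810 | r0:Add2,r1:Mul2,r2:71,r3:1,r4:1
c12: - | r0:Add2,r1:Mul2,r2:71,r3:1,r4:1

STATUS = TAG Mul2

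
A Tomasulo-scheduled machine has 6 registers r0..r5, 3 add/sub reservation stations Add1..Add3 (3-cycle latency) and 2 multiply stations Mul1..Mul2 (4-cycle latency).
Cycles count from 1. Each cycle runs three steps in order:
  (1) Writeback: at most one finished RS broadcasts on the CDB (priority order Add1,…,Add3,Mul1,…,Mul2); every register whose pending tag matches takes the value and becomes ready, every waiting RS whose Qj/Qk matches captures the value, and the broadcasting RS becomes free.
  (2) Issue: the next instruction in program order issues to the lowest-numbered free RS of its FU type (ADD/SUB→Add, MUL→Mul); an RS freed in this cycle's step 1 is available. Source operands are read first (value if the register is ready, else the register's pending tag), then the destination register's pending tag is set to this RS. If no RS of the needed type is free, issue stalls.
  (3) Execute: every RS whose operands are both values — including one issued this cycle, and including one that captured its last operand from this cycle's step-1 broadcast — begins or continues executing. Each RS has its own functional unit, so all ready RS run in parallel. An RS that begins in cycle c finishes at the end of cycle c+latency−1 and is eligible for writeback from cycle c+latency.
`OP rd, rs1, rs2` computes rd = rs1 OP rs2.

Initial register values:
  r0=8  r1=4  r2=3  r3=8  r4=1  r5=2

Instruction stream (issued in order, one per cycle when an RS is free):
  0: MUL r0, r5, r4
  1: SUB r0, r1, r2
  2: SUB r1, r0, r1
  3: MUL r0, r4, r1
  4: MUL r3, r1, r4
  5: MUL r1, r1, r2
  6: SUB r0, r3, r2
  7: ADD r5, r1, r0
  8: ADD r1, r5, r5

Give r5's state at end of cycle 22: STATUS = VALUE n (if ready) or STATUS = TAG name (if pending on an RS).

STATUS = VALUE -15

cycle 1: issue MUL r0<-Mul1 // r0:Mul1,r1:4,r2:3,r3:8,r4:1,r5:2
cycle 2: issue SUB r0<-Add1 // r0:Add1,r1:4,r2:3,r3:8,r4:1,r5:2
cycle 3: issue SUB r1<-Add2 // r0:Add1,r1:Add2,r2:3,r3:8,r4:1,r5:2
cycle 4: issue MUL r0<-Mul2 // r0:Mul2,r1:Add2,r2:3,r3:8,r4:1,r5:2
cycle 5: CDB Add1=1; stall // r0:Mul2,r1:Add2,r2:3,r3:8,r4:1,r5:2
cycle 6: CDB Mul1=2; issue MUL r3<-Mul1 // r0:Mul2,r1:Add2,r2:3,r3:Mul1,r4:1,r5:2
cycle 7: stall // r0:Mul2,r1:Add2,r2:3,r3:Mul1,r4:1,r5:2
cycle 8: CDB Add2=-3; stall // r0:Mul2,r1:-3,r2:3,r3:Mul1,r4:1,r5:2
cycle 9: stall // r0:Mul2,r1:-3,r2:3,r3:Mul1,r4:1,r5:2
cycle 10: stall // r0:Mul2,r1:-3,r2:3,r3:Mul1,r4:1,r5:2
cycle 11: stall // r0:Mul2,r1:-3,r2:3,r3:Mul1,r4:1,r5:2
cycle 12: CDB Mul1=-3; issue MUL r1<-Mul1 // r0:Mul2,r1:Mul1,r2:3,r3:-3,r4:1,r5:2
cycle 13: CDB Mul2=-3; issue SUB r0<-Add1 // r0:Add1,r1:Mul1,r2:3,r3:-3,r4:1,r5:2
cycle 14: issue ADD r5<-Add2 // r0:Add1,r1:Mul1,r2:3,r3:-3,r4:1,r5:Add2
cycle 15: issue ADD r1<-Add3 // r0:Add1,r1:Add3,r2:3,r3:-3,r4:1,r5:Add2
cycle 16: CDB Add1=-6 // r0:-6,r1:Add3,r2:3,r3:-3,r4:1,r5:Add2
cycle 17: CDB Mul1=-9 // r0:-6,r1:Add3,r2:3,r3:-3,r4:1,r5:Add2
cycle 18: - // r0:-6,r1:Add3,r2:3,r3:-3,r4:1,r5:Add2
cycle 19: - // r0:-6,r1:Add3,r2:3,r3:-3,r4:1,r5:Add2
cycle 20: CDB Add2=-15 // r0:-6,r1:Add3,r2:3,r3:-3,r4:1,r5:-15
cycle 21: - // r0:-6,r1:Add3,r2:3,r3:-3,r4:1,r5:-15
cycle 22: - // r0:-6,r1:Add3,r2:3,r3:-3,r4:1,r5:-15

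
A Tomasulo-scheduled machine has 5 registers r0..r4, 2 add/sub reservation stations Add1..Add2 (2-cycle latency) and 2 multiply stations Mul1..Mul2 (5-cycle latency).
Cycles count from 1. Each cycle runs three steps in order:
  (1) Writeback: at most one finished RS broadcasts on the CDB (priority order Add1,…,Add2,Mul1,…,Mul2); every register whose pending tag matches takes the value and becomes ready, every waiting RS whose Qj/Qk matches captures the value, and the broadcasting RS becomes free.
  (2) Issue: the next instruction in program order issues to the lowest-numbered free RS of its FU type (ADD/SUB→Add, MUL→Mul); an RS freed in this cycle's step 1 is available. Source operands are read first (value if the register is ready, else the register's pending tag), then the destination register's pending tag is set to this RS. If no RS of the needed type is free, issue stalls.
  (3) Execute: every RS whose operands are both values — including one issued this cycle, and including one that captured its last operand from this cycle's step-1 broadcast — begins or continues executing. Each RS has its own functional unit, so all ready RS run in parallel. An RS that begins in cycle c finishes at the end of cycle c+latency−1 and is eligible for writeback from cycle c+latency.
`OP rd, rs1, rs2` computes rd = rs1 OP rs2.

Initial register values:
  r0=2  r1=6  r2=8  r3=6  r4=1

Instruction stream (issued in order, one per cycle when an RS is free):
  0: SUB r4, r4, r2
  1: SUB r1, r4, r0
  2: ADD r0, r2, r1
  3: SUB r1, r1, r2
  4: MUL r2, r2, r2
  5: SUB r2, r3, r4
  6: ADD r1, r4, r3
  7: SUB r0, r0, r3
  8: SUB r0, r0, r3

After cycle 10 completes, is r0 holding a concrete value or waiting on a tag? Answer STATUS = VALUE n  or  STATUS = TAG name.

  c1: issue SUB r4<-Add1  regs: r0:2,r1:6,r2:8,r3:6,r4:Add1
  c2: issue SUB r1<-Add2  regs: r0:2,r1:Add2,r2:8,r3:6,r4:Add1
  c3: CDB Add1=-7; issue ADD r0<-Add1  regs: r0:Add1,r1:Add2,r2:8,r3:6,r4:-7
  c4: stall  regs: r0:Add1,r1:Add2,r2:8,r3:6,r4:-7
  c5: CDB Add2=-9; issue SUB r1<-Add2  regs: r0:Add1,r1:Add2,r2:8,r3:6,r4:-7
  c6: issue MUL r2<-Mul1  regs: r0:Add1,r1:Add2,r2:Mul1,r3:6,r4:-7
  c7: CDB Add1=-1; issue SUB r2<-Add1  regs: r0:-1,r1:Add2,r2:Add1,r3:6,r4:-7
  c8: CDB Add2=-17; issue ADD r1<-Add2  regs: r0:-1,r1:Add2,r2:Add1,r3:6,r4:-7
  c9: CDB Add1=13; issue SUB r0<-Add1  regs: r0:Add1,r1:Add2,r2:13,r3:6,r4:-7
  c10: CDB Add2=-1; issue SUB r0<-Add2  regs: r0:Add2,r1:-1,r2:13,r3:6,r4:-7

STATUS = TAG Add2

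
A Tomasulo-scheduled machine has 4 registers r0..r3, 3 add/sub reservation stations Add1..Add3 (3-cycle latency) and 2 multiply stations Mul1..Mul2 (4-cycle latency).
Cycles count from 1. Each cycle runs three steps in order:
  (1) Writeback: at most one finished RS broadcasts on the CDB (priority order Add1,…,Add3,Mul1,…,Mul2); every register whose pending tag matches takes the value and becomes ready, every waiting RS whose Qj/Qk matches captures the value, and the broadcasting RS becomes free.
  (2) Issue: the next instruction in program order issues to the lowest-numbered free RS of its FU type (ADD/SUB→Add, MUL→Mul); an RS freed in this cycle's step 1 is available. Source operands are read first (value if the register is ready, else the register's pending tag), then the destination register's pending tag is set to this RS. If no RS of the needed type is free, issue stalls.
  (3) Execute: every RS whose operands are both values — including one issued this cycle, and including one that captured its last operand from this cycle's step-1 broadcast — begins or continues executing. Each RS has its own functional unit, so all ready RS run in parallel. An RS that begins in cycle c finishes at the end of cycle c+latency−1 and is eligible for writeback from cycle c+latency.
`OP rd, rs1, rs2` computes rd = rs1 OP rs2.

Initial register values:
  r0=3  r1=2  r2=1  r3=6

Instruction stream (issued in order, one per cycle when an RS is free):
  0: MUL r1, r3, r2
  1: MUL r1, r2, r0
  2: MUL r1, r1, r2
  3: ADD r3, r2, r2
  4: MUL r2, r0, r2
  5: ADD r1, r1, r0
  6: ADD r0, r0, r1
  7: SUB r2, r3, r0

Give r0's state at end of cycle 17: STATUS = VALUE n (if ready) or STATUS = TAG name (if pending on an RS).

c1: issue MUL r1<-Mul1 | r0:3,r1:Mul1,r2:1,r3:6
c2: issue MUL r1<-Mul2 | r0:3,r1:Mul2,r2:1,r3:6
c3: stall | r0:3,r1:Mul2,r2:1,r3:6
c4: stall | r0:3,r1:Mul2,r2:1,r3:6
c5: CDB Mul1=6; issue MUL r1<-Mul1 | r0:3,r1:Mul1,r2:1,r3:6
c6: CDB Mul2=3; issue ADD r3<-Add1 | r0:3,r1:Mul1,r2:1,r3:Add1
c7: issue MUL r2<-Mul2 | r0:3,r1:Mul1,r2:Mul2,r3:Add1
c8: issue ADD r1<-Add2 | r0:3,r1:Add2,r2:Mul2,r3:Add1
c9: CDB Add1=2; issue ADD r0<-Add1 | r0:Add1,r1:Add2,r2:Mul2,r3:2
c10: CDB Mul1=3; issue SUB r2<-Add3 | r0:Add1,r1:Add2,r2:Add3,r3:2
c11: CDB Mul2=3 | r0:Add1,r1:Add2,r2:Add3,r3:2
c12: - | r0:Add1,r1:Add2,r2:Add3,r3:2
c13: CDB Add2=6 | r0:Add1,r1:6,r2:Add3,r3:2
c14: - | r0:Add1,r1:6,r2:Add3,r3:2
c15: - | r0:Add1,r1:6,r2:Add3,r3:2
c16: CDB Add1=9 | r0:9,r1:6,r2:Add3,r3:2
c17: - | r0:9,r1:6,r2:Add3,r3:2

STATUS = VALUE 9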